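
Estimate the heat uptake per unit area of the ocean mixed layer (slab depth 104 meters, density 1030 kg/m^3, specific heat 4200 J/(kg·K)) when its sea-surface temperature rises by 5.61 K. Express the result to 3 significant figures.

Areal heat capacity C = ρ c_p D = 1030 × 4200 × 104 = 4.50×10^8 J/(m^2 K).
ΔQ = C ΔT = 4.50×10^8 × 5.61 = 2.52×10^9 J/m².

2.52×10^9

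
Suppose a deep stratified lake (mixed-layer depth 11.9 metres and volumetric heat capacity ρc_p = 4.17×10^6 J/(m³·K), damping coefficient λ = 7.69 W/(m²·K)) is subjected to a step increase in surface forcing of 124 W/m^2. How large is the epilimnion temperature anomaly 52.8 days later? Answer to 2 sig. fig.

Areal heat capacity C = ρc_p × D = 4.17×10^6 × 11.9 = 4.96×10^7 J/(m²·K).
τ = C / λ = 4.96×10^7 / 7.69 = 6.45×10^6 s.
Equilibrium anomaly ΔT_eq = F / λ = 124 / 7.69 = 16.1 K.
t = 52.8 days = 4.56×10^6 s, so t/τ = 0.707.
ΔT(t) = ΔT_eq (1 − e^(−t/τ)) = 16.1 × (1 − e^−0.707) = 8.17 K.

8.2 K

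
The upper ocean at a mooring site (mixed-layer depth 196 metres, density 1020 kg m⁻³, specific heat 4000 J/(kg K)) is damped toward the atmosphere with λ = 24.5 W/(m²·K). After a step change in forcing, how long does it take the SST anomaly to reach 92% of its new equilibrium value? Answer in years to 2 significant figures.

2.6 years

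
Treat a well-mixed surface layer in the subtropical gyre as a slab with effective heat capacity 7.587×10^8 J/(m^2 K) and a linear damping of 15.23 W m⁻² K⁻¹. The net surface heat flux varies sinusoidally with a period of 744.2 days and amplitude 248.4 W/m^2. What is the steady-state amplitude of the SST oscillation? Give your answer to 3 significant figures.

Areal heat capacity C = 7.587×10^8 J/(m^2 K) (given).
Angular frequency ω = 2π / T = 2π / 6.43×10^7 s = 9.77×10^-8 s⁻¹.
√((Cω)² + λ²) = √((74.1)² + 15.23²) = 75.7 W/(m²·K).
Amplitude A = F₀ / √((Cω)²+λ²) = 248.4 / 75.7 = 3.28 K.

3.28 K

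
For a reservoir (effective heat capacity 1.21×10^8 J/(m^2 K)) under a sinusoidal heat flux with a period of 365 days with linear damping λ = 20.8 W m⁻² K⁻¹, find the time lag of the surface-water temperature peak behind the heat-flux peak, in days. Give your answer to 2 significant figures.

50 days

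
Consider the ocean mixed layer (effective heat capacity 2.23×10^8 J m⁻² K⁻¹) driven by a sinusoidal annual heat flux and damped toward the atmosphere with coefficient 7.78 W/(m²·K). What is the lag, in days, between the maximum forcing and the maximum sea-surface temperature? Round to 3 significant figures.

81.2 days

Areal heat capacity C = 2.23×10^8 J m⁻² K⁻¹ (given).
ω = 2π / 3.15×10^7 s = 1.99×10^-7 s⁻¹.
Phase lag φ = arctan(Cω/λ) = arctan(44.4/7.78) = 1.40 rad.
Time lag = φ / ω = 1.40 / 1.99×10^-7 = 7.01×10^6 s = 81.2 days.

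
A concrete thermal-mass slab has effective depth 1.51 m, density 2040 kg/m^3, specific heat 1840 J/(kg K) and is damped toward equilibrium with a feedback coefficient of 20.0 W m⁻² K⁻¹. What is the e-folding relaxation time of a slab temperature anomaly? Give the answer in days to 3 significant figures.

3.28 days

Areal heat capacity C = ρ c_p D = 2040 × 1840 × 1.51 = 5.67×10^6 J/(m^2 K).
Relaxation time τ = C / λ = 5.67×10^6 / 20.0 = 2.83×10^5 s.
In days: 2.83×10^5 s / (86400 s/day) = 3.28 days.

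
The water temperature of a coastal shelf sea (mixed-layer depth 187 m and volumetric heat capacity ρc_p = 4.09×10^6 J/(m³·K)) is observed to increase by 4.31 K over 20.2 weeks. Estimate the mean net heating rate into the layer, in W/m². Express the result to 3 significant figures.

Areal heat capacity C = ρc_p × D = 4.09×10^6 × 187 = 7.65×10^8 J/(m^2 K).
Required heat per unit area: Q = C ΔT = 7.65×10^8 × 4.31 = 3.30×10^9 J/m².
Flux F = Q / Δt = 3.30×10^9 / 1.22×10^7 s = 270 W/m².

270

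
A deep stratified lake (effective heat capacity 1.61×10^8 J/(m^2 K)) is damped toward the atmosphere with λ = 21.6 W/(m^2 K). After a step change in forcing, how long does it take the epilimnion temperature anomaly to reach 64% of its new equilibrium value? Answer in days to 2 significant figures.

Areal heat capacity C = 1.61×10^8 J/(m^2 K) (given).
τ = C / λ = 1.61×10^8 / 21.6 = 7.45×10^6 s.
Fraction reached: 1 − e^(−t/τ) = 0.64 ⇒ t = −τ ln(1 − 0.64) = τ × 1.02.
t = 7.62×10^6 s = 88.1 days.

88 days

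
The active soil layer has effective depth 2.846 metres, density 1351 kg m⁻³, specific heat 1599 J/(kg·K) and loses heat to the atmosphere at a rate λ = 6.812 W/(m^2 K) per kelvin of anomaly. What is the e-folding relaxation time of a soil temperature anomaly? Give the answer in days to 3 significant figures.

10.4 days

Areal heat capacity C = ρ c_p D = 1351 × 1599 × 2.846 = 6.15×10^6 J/(m^2 K).
Relaxation time τ = C / λ = 6.15×10^6 / 6.812 = 9.03×10^5 s.
In days: 9.03×10^5 s / (86400 s/day) = 10.4 days.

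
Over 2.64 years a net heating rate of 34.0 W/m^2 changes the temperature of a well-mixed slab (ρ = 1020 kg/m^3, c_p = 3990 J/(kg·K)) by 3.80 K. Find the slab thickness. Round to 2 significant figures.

180 m

Heat input Q = F Δt = 34.0 × 8.33×10^7 s = 2.83×10^9 J/m².
Required areal heat capacity C = Q / ΔT = 7.45×10^8 J/(m²·K).
Depth D = C / (ρ c_p) = 7.45×10^8 / (1020 × 3990) = 183 m.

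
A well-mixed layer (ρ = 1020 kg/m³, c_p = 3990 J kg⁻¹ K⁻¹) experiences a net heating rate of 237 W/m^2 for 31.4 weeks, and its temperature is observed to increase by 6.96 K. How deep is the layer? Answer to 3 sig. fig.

Heat input Q = F Δt = 237 × 1.90×10^7 s = 4.50×10^9 J/m².
Required areal heat capacity C = Q / ΔT = 6.47×10^8 J/(m²·K).
Depth D = C / (ρ c_p) = 6.47×10^8 / (1020 × 3990) = 159 m.

159 m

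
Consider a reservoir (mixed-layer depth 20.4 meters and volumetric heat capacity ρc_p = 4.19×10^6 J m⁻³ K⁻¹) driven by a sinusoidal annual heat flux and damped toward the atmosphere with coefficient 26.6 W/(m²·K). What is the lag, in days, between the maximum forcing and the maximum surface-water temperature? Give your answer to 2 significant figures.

Areal heat capacity C = ρc_p × D = 4.19×10^6 × 20.4 = 8.55×10^7 J m⁻² K⁻¹.
ω = 2π / 3.15×10^7 s = 1.99×10^-7 s⁻¹.
Phase lag φ = arctan(Cω/λ) = arctan(17.0/26.6) = 0.569 rad.
Time lag = φ / ω = 0.569 / 1.99×10^-7 = 2.86×10^6 s = 33.1 days.

33 days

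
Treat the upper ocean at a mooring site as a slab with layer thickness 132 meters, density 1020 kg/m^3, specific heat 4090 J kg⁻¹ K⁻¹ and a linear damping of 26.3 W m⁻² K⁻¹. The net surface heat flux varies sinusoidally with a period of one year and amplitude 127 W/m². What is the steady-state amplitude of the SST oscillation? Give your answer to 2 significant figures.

1.1 K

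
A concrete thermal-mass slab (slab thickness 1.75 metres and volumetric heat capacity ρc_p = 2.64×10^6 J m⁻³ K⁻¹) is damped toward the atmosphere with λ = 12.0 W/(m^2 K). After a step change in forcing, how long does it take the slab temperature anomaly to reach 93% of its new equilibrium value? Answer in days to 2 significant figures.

12 days

Areal heat capacity C = ρc_p × D = 2.64×10^6 × 1.75 = 4.62×10^6 J/(m²·K).
τ = C / λ = 4.62×10^6 / 12.0 = 3.85×10^5 s.
Fraction reached: 1 − e^(−t/τ) = 0.93 ⇒ t = −τ ln(1 − 0.93) = τ × 2.66.
t = 1.02×10^6 s = 11.8 days.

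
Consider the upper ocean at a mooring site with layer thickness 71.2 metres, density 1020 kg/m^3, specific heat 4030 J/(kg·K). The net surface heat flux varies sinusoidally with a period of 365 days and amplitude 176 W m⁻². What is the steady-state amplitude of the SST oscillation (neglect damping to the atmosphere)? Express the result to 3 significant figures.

3.02 K

Areal heat capacity C = ρ c_p D = 1020 × 4030 × 71.2 = 2.93×10^8 J/(m²·K).
Angular frequency ω = 2π / T = 2π / 3.15×10^7 s = 1.99×10^-7 s⁻¹.
Cω = 2.93×10^8 × 1.99×10^-7 = 58.3 W/(m²·K).
Amplitude A = F₀ / (Cω) = 176 / 58.3 = 3.02 K.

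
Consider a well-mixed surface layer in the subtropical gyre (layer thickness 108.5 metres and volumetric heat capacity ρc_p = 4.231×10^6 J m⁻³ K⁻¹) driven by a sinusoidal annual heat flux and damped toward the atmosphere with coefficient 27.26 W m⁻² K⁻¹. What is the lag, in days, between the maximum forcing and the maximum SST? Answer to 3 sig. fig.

74.4 days

Areal heat capacity C = ρc_p × D = 4.231×10^6 × 108.5 = 4.59×10^8 J m⁻² K⁻¹.
ω = 2π / 3.15×10^7 s = 1.99×10^-7 s⁻¹.
Phase lag φ = arctan(Cω/λ) = arctan(91.5/27.26) = 1.28 rad.
Time lag = φ / ω = 1.28 / 1.99×10^-7 = 6.43×10^6 s = 74.4 days.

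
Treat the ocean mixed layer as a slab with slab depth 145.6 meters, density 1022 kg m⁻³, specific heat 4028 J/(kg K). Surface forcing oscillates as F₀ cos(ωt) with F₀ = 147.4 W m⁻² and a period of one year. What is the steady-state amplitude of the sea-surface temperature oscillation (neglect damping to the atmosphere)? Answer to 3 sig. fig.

1.23 K

Areal heat capacity C = ρ c_p D = 1022 × 4028 × 145.6 = 5.99×10^8 J m⁻² K⁻¹.
Angular frequency ω = 2π / T = 2π / 3.15×10^7 s = 1.99×10^-7 s⁻¹.
Cω = 5.99×10^8 × 1.99×10^-7 = 119 W/(m²·K).
Amplitude A = F₀ / (Cω) = 147.4 / 119 = 1.23 K.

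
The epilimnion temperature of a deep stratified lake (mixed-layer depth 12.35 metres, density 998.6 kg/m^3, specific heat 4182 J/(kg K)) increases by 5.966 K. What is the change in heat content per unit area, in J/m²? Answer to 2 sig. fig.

3.1×10^8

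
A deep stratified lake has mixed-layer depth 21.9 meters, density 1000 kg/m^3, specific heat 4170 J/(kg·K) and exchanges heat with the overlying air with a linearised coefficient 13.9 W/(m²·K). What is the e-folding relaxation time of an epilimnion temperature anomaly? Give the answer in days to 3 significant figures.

Areal heat capacity C = ρ c_p D = 1000 × 4170 × 21.9 = 9.13×10^7 J m⁻² K⁻¹.
Relaxation time τ = C / λ = 9.13×10^7 / 13.9 = 6.57×10^6 s.
In days: 6.57×10^6 s / (86400 s/day) = 76.0 days.

76.0 days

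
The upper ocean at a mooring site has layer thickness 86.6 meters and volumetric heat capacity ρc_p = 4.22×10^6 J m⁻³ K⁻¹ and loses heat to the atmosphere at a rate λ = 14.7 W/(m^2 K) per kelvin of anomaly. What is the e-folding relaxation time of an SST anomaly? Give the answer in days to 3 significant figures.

288 days

Areal heat capacity C = ρc_p × D = 4.22×10^6 × 86.6 = 3.65×10^8 J/(m^2 K).
Relaxation time τ = C / λ = 3.65×10^8 / 14.7 = 2.49×10^7 s.
In days: 2.49×10^7 s / (86400 s/day) = 288 days.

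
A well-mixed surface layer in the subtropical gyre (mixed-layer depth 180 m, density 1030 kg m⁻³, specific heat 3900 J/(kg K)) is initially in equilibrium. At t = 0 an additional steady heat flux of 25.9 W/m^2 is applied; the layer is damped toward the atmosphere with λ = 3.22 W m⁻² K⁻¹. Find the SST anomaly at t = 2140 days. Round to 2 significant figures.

Areal heat capacity C = ρ c_p D = 1030 × 3900 × 180 = 7.23×10^8 J/(m^2 K).
τ = C / λ = 7.23×10^8 / 3.22 = 2.25×10^8 s.
Equilibrium anomaly ΔT_eq = F / λ = 25.9 / 3.22 = 8.04 K.
t = 2140 days = 1.85×10^8 s, so t/τ = 0.823.
ΔT(t) = ΔT_eq (1 − e^(−t/τ)) = 8.04 × (1 − e^−0.823) = 4.51 K.

4.5 K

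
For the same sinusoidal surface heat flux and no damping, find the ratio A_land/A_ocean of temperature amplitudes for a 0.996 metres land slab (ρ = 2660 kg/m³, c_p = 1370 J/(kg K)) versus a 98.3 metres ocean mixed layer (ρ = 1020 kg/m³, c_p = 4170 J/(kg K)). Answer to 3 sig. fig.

115

C_ocean = 1020 × 4170 × 98.3 = 4.18×10^8 J/(m²·K).
C_land = 2660 × 1370 × 0.996 = 3.63×10^6 J/(m²·K).
Undamped amplitude ∝ 1/C, so A_land/A_ocean = C_ocean/C_land = 115.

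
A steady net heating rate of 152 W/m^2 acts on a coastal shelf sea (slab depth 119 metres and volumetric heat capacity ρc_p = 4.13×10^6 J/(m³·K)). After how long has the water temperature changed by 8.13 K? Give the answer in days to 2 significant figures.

Areal heat capacity C = ρc_p × D = 4.13×10^6 × 119 = 4.91×10^8 J/(m^2 K).
Time required: Δt = C ΔT / F = 4.91×10^8 × 8.13 / 152 = 2.63×10^7 s.
In days: 2.63×10^7 s / (86400 s/day) = 304 days.

300 days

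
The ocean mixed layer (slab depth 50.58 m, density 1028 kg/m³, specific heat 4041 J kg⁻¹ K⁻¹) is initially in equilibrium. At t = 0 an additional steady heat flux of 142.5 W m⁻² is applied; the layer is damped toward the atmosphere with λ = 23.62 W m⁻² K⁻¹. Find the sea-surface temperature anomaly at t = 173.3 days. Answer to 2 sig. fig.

Areal heat capacity C = ρ c_p D = 1028 × 4041 × 50.58 = 2.10×10^8 J/(m²·K).
τ = C / λ = 2.10×10^8 / 23.62 = 8.90×10^6 s.
Equilibrium anomaly ΔT_eq = F / λ = 142.5 / 23.62 = 6.03 K.
t = 173.3 days = 1.50×10^7 s, so t/τ = 1.68.
ΔT(t) = ΔT_eq (1 − e^(−t/τ)) = 6.03 × (1 − e^−1.68) = 4.91 K.

4.9 K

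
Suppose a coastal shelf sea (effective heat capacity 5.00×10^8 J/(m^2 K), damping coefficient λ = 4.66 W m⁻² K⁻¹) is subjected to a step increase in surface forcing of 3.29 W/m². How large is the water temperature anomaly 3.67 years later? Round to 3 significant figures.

Areal heat capacity C = 5.00×10^8 J/(m^2 K) (given).
τ = C / λ = 5.00×10^8 / 4.66 = 1.07×10^8 s.
Equilibrium anomaly ΔT_eq = F / λ = 3.29 / 4.66 = 0.706 K.
t = 3.67 years = 1.16×10^8 s, so t/τ = 1.08.
ΔT(t) = ΔT_eq (1 − e^(−t/τ)) = 0.706 × (1 − e^−1.08) = 0.466 K.

0.466 K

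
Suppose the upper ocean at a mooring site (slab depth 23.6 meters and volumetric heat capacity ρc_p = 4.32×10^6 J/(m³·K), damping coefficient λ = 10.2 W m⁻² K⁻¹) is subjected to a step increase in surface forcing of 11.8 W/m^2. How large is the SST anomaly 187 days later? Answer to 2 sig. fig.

Areal heat capacity C = ρc_p × D = 4.32×10^6 × 23.6 = 1.02×10^8 J m⁻² K⁻¹.
τ = C / λ = 1.02×10^8 / 10.2 = 1.00×10^7 s.
Equilibrium anomaly ΔT_eq = F / λ = 11.8 / 10.2 = 1.16 K.
t = 187 days = 1.62×10^7 s, so t/τ = 1.62.
ΔT(t) = ΔT_eq (1 − e^(−t/τ)) = 1.16 × (1 − e^−1.62) = 0.927 K.

0.93 K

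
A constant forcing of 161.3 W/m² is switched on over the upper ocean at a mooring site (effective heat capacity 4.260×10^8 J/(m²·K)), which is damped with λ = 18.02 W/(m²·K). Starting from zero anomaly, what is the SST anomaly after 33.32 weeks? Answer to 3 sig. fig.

Areal heat capacity C = 4.260×10^8 J/(m²·K) (given).
τ = C / λ = 4.26×10^8 / 18.02 = 2.36×10^7 s.
Equilibrium anomaly ΔT_eq = F / λ = 161.3 / 18.02 = 8.95 K.
t = 33.32 weeks = 2.02×10^7 s, so t/τ = 0.852.
ΔT(t) = ΔT_eq (1 − e^(−t/τ)) = 8.95 × (1 − e^−0.852) = 5.13 K.

5.13 K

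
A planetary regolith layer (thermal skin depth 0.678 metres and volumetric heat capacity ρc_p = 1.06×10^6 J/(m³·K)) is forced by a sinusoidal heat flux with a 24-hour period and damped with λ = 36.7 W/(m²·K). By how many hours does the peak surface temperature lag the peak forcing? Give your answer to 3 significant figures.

3.66 hours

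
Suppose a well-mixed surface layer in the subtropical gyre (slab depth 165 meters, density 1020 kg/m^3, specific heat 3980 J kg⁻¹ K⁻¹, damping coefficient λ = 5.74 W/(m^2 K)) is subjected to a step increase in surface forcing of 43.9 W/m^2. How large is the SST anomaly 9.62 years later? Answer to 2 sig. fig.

7.1 K

Areal heat capacity C = ρ c_p D = 1020 × 3980 × 165 = 6.70×10^8 J m⁻² K⁻¹.
τ = C / λ = 6.70×10^8 / 5.74 = 1.17×10^8 s.
Equilibrium anomaly ΔT_eq = F / λ = 43.9 / 5.74 = 7.65 K.
t = 9.62 years = 3.04×10^8 s, so t/τ = 2.60.
ΔT(t) = ΔT_eq (1 − e^(−t/τ)) = 7.65 × (1 − e^−2.60) = 7.08 K.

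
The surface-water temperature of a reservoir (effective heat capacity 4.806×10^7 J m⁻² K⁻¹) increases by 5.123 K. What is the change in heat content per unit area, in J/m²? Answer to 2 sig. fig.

2.5×10^8

Areal heat capacity C = 4.806×10^7 J m⁻² K⁻¹ (given).
ΔQ = C ΔT = 4.81×10^7 × 5.123 = 2.46×10^8 J/m².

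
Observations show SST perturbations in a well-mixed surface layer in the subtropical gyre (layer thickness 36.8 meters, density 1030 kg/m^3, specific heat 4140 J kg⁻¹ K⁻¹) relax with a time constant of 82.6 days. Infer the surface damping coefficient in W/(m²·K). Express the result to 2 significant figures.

Areal heat capacity C = ρ c_p D = 1030 × 4140 × 36.8 = 1.57×10^8 J/(m^2 K).
τ = 82.6 days = 7.14×10^6 s.
λ = C / τ = 1.57×10^8 / 7.14×10^6 = 22.0 W/(m²·K).

22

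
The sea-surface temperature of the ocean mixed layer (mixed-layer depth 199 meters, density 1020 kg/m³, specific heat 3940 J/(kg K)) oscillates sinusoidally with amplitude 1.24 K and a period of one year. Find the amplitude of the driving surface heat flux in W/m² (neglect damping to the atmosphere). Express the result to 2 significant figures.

Areal heat capacity C = ρ c_p D = 1020 × 3940 × 199 = 8.00×10^8 J m⁻² K⁻¹.
ω = 2π / 3.15×10^7 s = 1.99×10^-7 s⁻¹.
Cω = 8.00×10^8 × 1.99×10^-7 = 159 W/(m²·K).
F₀ = A × Cω = 1.24 × 159 = 198 W/m².

200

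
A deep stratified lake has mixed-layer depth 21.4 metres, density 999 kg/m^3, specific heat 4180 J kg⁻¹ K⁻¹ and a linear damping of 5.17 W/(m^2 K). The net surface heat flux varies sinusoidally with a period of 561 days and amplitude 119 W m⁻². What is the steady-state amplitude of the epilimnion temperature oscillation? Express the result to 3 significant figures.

9.38 K

Areal heat capacity C = ρ c_p D = 999 × 4180 × 21.4 = 8.94×10^7 J/(m^2 K).
Angular frequency ω = 2π / T = 2π / 4.85×10^7 s = 1.30×10^-7 s⁻¹.
√((Cω)² + λ²) = √((11.6)² + 5.17²) = 12.7 W/(m²·K).
Amplitude A = F₀ / √((Cω)²+λ²) = 119 / 12.7 = 9.38 K.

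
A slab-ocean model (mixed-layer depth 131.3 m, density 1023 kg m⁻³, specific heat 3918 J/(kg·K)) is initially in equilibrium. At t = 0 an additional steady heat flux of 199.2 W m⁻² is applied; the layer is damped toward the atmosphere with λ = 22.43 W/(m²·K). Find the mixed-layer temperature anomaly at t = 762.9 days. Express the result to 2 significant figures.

Areal heat capacity C = ρ c_p D = 1023 × 3918 × 131.3 = 5.26×10^8 J/(m^2 K).
τ = C / λ = 5.26×10^8 / 22.43 = 2.35×10^7 s.
Equilibrium anomaly ΔT_eq = F / λ = 199.2 / 22.43 = 8.88 K.
t = 762.9 days = 6.59×10^7 s, so t/τ = 2.81.
ΔT(t) = ΔT_eq (1 − e^(−t/τ)) = 8.88 × (1 − e^−2.81) = 8.35 K.

8.3 K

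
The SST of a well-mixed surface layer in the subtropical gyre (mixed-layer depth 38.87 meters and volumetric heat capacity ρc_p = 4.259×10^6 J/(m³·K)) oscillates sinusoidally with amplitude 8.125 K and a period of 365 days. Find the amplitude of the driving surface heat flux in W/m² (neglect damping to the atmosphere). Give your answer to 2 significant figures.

Areal heat capacity C = ρc_p × D = 4.259×10^6 × 38.87 = 1.66×10^8 J/(m^2 K).
ω = 2π / 3.15×10^7 s = 1.99×10^-7 s⁻¹.
Cω = 1.66×10^8 × 1.99×10^-7 = 33.0 W/(m²·K).
F₀ = A × Cω = 8.125 × 33.0 = 268 W/m².

270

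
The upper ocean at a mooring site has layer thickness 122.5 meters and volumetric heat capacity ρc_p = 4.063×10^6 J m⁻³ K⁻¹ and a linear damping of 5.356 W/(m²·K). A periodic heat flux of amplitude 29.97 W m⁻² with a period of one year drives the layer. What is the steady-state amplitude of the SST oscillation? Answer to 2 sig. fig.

Areal heat capacity C = ρc_p × D = 4.063×10^6 × 122.5 = 4.98×10^8 J/(m²·K).
Angular frequency ω = 2π / T = 2π / 3.15×10^7 s = 1.99×10^-7 s⁻¹.
√((Cω)² + λ²) = √((99.2)² + 5.356²) = 99.3 W/(m²·K).
Amplitude A = F₀ / √((Cω)²+λ²) = 29.97 / 99.3 = 0.302 K.

0.30 K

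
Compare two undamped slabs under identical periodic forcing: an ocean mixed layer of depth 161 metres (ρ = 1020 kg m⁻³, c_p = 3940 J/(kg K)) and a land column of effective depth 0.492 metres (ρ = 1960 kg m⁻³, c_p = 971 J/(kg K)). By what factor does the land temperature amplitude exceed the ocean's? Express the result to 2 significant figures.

C_ocean = 1020 × 3940 × 161 = 6.47×10^8 J/(m²·K).
C_land = 1960 × 971 × 0.492 = 9.36×10^5 J/(m²·K).
Undamped amplitude ∝ 1/C, so A_land/A_ocean = C_ocean/C_land = 691.

690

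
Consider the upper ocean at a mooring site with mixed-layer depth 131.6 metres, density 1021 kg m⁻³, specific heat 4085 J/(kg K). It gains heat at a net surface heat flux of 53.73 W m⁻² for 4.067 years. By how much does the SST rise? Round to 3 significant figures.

Areal heat capacity C = ρ c_p D = 1021 × 4085 × 131.6 = 5.49×10^8 J/(m²·K).
Net heat input Q = F Δt = 53.73 × (4.067 years × 3.156×10^7 s/year) = 6.90×10^9 J/m².
ΔT = Q / C = 6.90×10^9 / 5.49×10^8 = 12.6 K.

12.6 K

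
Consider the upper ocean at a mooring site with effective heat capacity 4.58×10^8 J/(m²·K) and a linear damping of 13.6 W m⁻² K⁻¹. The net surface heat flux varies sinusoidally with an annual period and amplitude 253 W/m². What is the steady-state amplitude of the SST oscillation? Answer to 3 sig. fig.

Areal heat capacity C = 4.58×10^8 J/(m²·K) (given).
Angular frequency ω = 2π / T = 2π / 3.15×10^7 s = 1.99×10^-7 s⁻¹.
√((Cω)² + λ²) = √((91.3)² + 13.6²) = 92.3 W/(m²·K).
Amplitude A = F₀ / √((Cω)²+λ²) = 253 / 92.3 = 2.74 K.

2.74 K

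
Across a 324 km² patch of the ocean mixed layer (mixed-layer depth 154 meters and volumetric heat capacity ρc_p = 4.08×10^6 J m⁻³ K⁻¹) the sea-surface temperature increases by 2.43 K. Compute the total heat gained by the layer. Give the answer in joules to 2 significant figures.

Areal heat capacity C = ρc_p × D = 4.08×10^6 × 154 = 6.28×10^8 J/(m²·K).
Heat per unit area: q = C ΔT = 6.28×10^8 × 2.43 = 1.53×10^9 J/m².
Total heat: Q = q × A = 1.53×10^9 × (324 × 10⁶ m²) = 4.95×10^17 J.

4.9×10^17 J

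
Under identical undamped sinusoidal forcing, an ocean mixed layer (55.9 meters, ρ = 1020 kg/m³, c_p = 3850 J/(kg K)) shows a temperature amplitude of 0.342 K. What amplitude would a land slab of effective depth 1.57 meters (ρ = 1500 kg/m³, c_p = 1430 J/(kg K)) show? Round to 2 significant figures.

22 K

C_ocean = 2.20×10^8 J/(m²·K); C_land = 3.37×10^6 J/(m²·K).
A ∝ 1/C ⇒ A_land = A_ocean × C_ocean/C_land = 0.342 × 65.2 = 22.3 K.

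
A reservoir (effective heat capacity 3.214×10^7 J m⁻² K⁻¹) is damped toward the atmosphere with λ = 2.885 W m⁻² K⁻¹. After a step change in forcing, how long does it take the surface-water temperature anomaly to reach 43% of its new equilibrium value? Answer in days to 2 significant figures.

72 days

Areal heat capacity C = 3.214×10^7 J m⁻² K⁻¹ (given).
τ = C / λ = 3.21×10^7 / 2.885 = 1.11×10^7 s.
Fraction reached: 1 − e^(−t/τ) = 0.43 ⇒ t = −τ ln(1 − 0.43) = τ × 0.562.
t = 6.26×10^6 s = 72.5 days.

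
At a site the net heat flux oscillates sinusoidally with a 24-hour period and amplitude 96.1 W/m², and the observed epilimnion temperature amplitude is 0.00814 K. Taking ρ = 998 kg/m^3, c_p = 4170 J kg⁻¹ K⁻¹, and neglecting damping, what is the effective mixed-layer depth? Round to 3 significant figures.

ω = 2π / 86400 s = 7.27×10^-5 s⁻¹.
Required C = F₀ / (A ω) = 96.1 / (0.00814 × 7.27×10^-5) = 1.62×10^8 J/(m²·K).
D = C / (ρ c_p) = 1.62×10^8 / (998 × 4170) = 39.0 m.

39.0 m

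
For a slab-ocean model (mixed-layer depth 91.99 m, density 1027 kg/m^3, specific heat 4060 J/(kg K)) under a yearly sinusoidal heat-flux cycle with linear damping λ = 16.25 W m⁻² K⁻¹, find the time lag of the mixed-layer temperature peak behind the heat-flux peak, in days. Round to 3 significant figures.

Areal heat capacity C = ρ c_p D = 1027 × 4060 × 91.99 = 3.84×10^8 J/(m^2 K).
ω = 2π / 3.15×10^7 s = 1.99×10^-7 s⁻¹.
Phase lag φ = arctan(Cω/λ) = arctan(76.4/16.25) = 1.36 rad.
Time lag = φ / ω = 1.36 / 1.99×10^-7 = 6.83×10^6 s = 79.1 days.

79.1 days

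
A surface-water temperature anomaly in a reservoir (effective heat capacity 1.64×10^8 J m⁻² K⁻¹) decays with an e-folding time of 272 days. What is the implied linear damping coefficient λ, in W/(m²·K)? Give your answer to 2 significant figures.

Areal heat capacity C = 1.64×10^8 J m⁻² K⁻¹ (given).
τ = 272 days = 2.35×10^7 s.
λ = C / τ = 1.64×10^8 / 2.35×10^7 = 6.98 W/(m²·K).

7.0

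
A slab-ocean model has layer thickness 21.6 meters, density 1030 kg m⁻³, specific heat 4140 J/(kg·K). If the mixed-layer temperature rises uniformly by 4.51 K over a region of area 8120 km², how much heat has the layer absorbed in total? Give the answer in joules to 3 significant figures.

Areal heat capacity C = ρ c_p D = 1030 × 4140 × 21.6 = 9.21×10^7 J/(m²·K).
Heat per unit area: q = C ΔT = 9.21×10^7 × 4.51 = 4.15×10^8 J/m².
Total heat: Q = q × A = 4.15×10^8 × (8120 × 10⁶ m²) = 3.37×10^18 J.

3.37×10^18 J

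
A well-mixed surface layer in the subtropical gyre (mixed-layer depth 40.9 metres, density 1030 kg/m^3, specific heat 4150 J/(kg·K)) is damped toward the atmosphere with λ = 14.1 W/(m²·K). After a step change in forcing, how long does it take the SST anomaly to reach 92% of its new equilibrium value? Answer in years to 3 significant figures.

0.992 years

Areal heat capacity C = ρ c_p D = 1030 × 4150 × 40.9 = 1.75×10^8 J/(m^2 K).
τ = C / λ = 1.75×10^8 / 14.1 = 1.24×10^7 s.
Fraction reached: 1 − e^(−t/τ) = 0.92 ⇒ t = −τ ln(1 − 0.92) = τ × 2.53.
t = 3.13×10^7 s = 0.992 years.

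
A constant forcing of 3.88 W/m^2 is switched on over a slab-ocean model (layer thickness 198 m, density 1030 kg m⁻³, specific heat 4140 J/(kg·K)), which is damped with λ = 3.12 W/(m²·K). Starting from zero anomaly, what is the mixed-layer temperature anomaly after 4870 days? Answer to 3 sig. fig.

0.981 K

Areal heat capacity C = ρ c_p D = 1030 × 4140 × 198 = 8.44×10^8 J m⁻² K⁻¹.
τ = C / λ = 8.44×10^8 / 3.12 = 2.71×10^8 s.
Equilibrium anomaly ΔT_eq = F / λ = 3.88 / 3.12 = 1.24 K.
t = 4870 days = 4.21×10^8 s, so t/τ = 1.55.
ΔT(t) = ΔT_eq (1 − e^(−t/τ)) = 1.24 × (1 − e^−1.55) = 0.981 K.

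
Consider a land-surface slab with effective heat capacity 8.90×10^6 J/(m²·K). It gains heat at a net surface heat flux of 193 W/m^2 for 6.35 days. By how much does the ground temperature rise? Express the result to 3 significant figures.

11.9 K

Areal heat capacity C = 8.90×10^6 J/(m²·K) (given).
Net heat input Q = F Δt = 193 × (6.35 days × 86400 s/day) = 1.06×10^8 J/m².
ΔT = Q / C = 1.06×10^8 / 8.90×10^6 = 11.9 K.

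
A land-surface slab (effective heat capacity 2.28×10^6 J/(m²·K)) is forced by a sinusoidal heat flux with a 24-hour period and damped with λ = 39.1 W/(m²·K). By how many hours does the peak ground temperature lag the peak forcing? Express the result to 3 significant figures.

5.12 hours

Areal heat capacity C = 2.28×10^6 J/(m²·K) (given).
ω = 2π / 86400 s = 7.27×10^-5 s⁻¹.
Phase lag φ = arctan(Cω/λ) = arctan(166/39.1) = 1.34 rad.
Time lag = φ / ω = 1.34 / 7.27×10^-5 = 18400 s = 5.12 hours.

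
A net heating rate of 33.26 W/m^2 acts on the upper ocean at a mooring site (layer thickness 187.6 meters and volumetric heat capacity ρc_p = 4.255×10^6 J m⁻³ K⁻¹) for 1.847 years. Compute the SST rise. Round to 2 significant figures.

2.4 K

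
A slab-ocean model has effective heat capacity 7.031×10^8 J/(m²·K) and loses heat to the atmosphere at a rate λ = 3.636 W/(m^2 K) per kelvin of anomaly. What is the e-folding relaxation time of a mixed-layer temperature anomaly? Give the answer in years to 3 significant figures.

Areal heat capacity C = 7.031×10^8 J/(m²·K) (given).
Relaxation time τ = C / λ = 7.03×10^8 / 3.636 = 1.93×10^8 s.
In years: 1.93×10^8 s / (3.156×10^7 s/year) = 6.13 years.

6.13 years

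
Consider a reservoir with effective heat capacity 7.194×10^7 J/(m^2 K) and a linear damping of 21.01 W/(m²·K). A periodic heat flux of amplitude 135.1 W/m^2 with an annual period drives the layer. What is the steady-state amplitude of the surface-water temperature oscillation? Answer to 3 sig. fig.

5.31 K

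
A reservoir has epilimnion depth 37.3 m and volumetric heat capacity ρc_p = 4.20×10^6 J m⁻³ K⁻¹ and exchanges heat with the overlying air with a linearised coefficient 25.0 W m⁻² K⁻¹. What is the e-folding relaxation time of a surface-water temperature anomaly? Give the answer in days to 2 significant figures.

Areal heat capacity C = ρc_p × D = 4.20×10^6 × 37.3 = 1.57×10^8 J/(m²·K).
Relaxation time τ = C / λ = 1.57×10^8 / 25.0 = 6.27×10^6 s.
In days: 6.27×10^6 s / (86400 s/day) = 72.5 days.

73 days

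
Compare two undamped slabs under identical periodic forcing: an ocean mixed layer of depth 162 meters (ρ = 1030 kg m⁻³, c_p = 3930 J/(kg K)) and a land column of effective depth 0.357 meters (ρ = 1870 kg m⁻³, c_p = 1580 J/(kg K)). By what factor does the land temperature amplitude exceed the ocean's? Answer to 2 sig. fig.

C_ocean = 1030 × 3930 × 162 = 6.56×10^8 J/(m²·K).
C_land = 1870 × 1580 × 0.357 = 1.05×10^6 J/(m²·K).
Undamped amplitude ∝ 1/C, so A_land/A_ocean = C_ocean/C_land = 622.

620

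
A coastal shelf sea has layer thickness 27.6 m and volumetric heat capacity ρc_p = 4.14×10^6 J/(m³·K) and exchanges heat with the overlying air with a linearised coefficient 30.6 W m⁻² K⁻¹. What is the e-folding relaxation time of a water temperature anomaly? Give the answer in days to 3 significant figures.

43.2 days

Areal heat capacity C = ρc_p × D = 4.14×10^6 × 27.6 = 1.14×10^8 J/(m²·K).
Relaxation time τ = C / λ = 1.14×10^8 / 30.6 = 3.73×10^6 s.
In days: 3.73×10^6 s / (86400 s/day) = 43.2 days.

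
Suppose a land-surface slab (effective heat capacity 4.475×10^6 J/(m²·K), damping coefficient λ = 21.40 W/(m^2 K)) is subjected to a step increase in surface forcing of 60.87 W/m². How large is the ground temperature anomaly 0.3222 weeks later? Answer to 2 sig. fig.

1.7 K

Areal heat capacity C = 4.475×10^6 J/(m²·K) (given).
τ = C / λ = 4.48×10^6 / 21.40 = 2.09×10^5 s.
Equilibrium anomaly ΔT_eq = F / λ = 60.87 / 21.40 = 2.84 K.
t = 0.3222 weeks = 1.95×10^5 s, so t/τ = 0.932.
ΔT(t) = ΔT_eq (1 − e^(−t/τ)) = 2.84 × (1 − e^−0.932) = 1.72 K.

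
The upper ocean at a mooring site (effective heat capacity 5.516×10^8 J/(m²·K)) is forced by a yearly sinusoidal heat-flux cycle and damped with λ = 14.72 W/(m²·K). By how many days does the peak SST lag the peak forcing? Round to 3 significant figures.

83.5 days

Areal heat capacity C = 5.516×10^8 J/(m²·K) (given).
ω = 2π / 3.15×10^7 s = 1.99×10^-7 s⁻¹.
Phase lag φ = arctan(Cω/λ) = arctan(110/14.72) = 1.44 rad.
Time lag = φ / ω = 1.44 / 1.99×10^-7 = 7.22×10^6 s = 83.5 days.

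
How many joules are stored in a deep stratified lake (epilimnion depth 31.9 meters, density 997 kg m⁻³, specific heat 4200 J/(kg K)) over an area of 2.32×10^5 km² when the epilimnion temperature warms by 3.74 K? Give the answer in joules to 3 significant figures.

Areal heat capacity C = ρ c_p D = 997 × 4200 × 31.9 = 1.34×10^8 J/(m^2 K).
Heat per unit area: q = C ΔT = 1.34×10^8 × 3.74 = 5.00×10^8 J/m².
Total heat: Q = q × A = 5.00×10^8 × (2.32×10^5 × 10⁶ m²) = 1.16×10^20 J.

1.16×10^20 J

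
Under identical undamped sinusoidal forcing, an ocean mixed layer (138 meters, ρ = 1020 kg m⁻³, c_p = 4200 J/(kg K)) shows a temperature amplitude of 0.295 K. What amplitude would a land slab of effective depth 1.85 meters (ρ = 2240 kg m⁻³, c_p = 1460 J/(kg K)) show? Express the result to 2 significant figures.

29 K

C_ocean = 5.91×10^8 J/(m²·K); C_land = 6.05×10^6 J/(m²·K).
A ∝ 1/C ⇒ A_land = A_ocean × C_ocean/C_land = 0.295 × 97.7 = 28.8 K.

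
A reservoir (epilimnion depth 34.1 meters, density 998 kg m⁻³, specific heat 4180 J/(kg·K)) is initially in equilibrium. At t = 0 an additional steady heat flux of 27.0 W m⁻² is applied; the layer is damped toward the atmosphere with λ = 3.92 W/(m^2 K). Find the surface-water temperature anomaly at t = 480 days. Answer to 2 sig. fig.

4.7 K

Areal heat capacity C = ρ c_p D = 998 × 4180 × 34.1 = 1.42×10^8 J/(m²·K).
τ = C / λ = 1.42×10^8 / 3.92 = 3.63×10^7 s.
Equilibrium anomaly ΔT_eq = F / λ = 27.0 / 3.92 = 6.89 K.
t = 480 days = 4.15×10^7 s, so t/τ = 1.14.
ΔT(t) = ΔT_eq (1 − e^(−t/τ)) = 6.89 × (1 − e^−1.14) = 4.69 K.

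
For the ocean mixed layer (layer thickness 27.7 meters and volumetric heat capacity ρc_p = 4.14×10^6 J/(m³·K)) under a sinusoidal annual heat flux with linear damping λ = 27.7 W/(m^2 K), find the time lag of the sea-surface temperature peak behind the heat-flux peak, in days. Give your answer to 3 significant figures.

40.1 days

Areal heat capacity C = ρc_p × D = 4.14×10^6 × 27.7 = 1.15×10^8 J m⁻² K⁻¹.
ω = 2π / 3.15×10^7 s = 1.99×10^-7 s⁻¹.
Phase lag φ = arctan(Cω/λ) = arctan(22.8/27.7) = 0.690 rad.
Time lag = φ / ω = 0.690 / 1.99×10^-7 = 3.46×10^6 s = 40.1 days.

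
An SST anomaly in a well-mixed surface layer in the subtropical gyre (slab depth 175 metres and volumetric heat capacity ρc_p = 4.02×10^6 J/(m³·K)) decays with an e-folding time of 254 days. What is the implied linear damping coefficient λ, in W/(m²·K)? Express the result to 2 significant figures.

32

Areal heat capacity C = ρc_p × D = 4.02×10^6 × 175 = 7.04×10^8 J/(m²·K).
τ = 254 days = 2.19×10^7 s.
λ = C / τ = 7.04×10^8 / 2.19×10^7 = 32.1 W/(m²·K).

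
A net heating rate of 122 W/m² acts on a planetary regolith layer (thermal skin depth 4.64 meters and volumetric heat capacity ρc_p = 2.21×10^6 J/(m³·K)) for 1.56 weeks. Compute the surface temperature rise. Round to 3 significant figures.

Areal heat capacity C = ρc_p × D = 2.21×10^6 × 4.64 = 1.03×10^7 J/(m^2 K).
Net heat input Q = F Δt = 122 × (1.56 weeks × 6.048×10^5 s/week) = 1.15×10^8 J/m².
ΔT = Q / C = 1.15×10^8 / 1.03×10^7 = 11.2 K.

11.2 K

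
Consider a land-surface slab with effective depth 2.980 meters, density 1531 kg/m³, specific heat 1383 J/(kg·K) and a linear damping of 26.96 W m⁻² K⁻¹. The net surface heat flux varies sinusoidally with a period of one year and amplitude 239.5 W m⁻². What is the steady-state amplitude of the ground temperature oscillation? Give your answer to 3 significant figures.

Areal heat capacity C = ρ c_p D = 1531 × 1383 × 2.980 = 6.31×10^6 J m⁻² K⁻¹.
Angular frequency ω = 2π / T = 2π / 3.15×10^7 s = 1.99×10^-7 s⁻¹.
√((Cω)² + λ²) = √((1.26)² + 26.96²) = 27.0 W/(m²·K).
Amplitude A = F₀ / √((Cω)²+λ²) = 239.5 / 27.0 = 8.87 K.

8.87 K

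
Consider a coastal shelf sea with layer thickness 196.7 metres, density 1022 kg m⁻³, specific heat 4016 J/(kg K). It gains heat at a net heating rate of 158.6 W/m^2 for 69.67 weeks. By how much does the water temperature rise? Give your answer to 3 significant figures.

Areal heat capacity C = ρ c_p D = 1022 × 4016 × 196.7 = 8.07×10^8 J/(m²·K).
Net heat input Q = F Δt = 158.6 × (69.67 weeks × 6.048×10^5 s/week) = 6.68×10^9 J/m².
ΔT = Q / C = 6.68×10^9 / 8.07×10^8 = 8.28 K.

8.28 K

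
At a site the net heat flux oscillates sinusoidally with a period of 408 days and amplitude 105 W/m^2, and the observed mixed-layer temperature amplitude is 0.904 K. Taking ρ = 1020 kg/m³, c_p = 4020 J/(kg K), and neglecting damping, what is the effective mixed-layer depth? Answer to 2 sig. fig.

160 m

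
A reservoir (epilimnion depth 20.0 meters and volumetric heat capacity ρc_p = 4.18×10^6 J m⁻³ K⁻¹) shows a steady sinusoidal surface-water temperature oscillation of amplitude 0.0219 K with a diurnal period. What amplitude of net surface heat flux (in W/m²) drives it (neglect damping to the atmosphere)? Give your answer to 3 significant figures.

133

Areal heat capacity C = ρc_p × D = 4.18×10^6 × 20.0 = 8.36×10^7 J/(m^2 K).
ω = 2π / 86400 s = 7.27×10^-5 s⁻¹.
Cω = 8.36×10^7 × 7.27×10^-5 = 6080 W/(m²·K).
F₀ = A × Cω = 0.0219 × 6080 = 133 W/m².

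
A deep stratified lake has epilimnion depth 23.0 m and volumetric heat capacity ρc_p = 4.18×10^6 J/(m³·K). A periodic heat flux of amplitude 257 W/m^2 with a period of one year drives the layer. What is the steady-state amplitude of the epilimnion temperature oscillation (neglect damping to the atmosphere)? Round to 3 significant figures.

Areal heat capacity C = ρc_p × D = 4.18×10^6 × 23.0 = 9.61×10^7 J/(m²·K).
Angular frequency ω = 2π / T = 2π / 3.15×10^7 s = 1.99×10^-7 s⁻¹.
Cω = 9.61×10^7 × 1.99×10^-7 = 19.2 W/(m²·K).
Amplitude A = F₀ / (Cω) = 257 / 19.2 = 13.4 K.

13.4 K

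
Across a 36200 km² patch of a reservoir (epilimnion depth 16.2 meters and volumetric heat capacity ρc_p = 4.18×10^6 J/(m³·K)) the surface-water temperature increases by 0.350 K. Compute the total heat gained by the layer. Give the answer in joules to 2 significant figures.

Areal heat capacity C = ρc_p × D = 4.18×10^6 × 16.2 = 6.77×10^7 J/(m^2 K).
Heat per unit area: q = C ΔT = 6.77×10^7 × 0.350 = 2.37×10^7 J/m².
Total heat: Q = q × A = 2.37×10^7 × (36200 × 10⁶ m²) = 8.58×10^17 J.

8.6×10^17 J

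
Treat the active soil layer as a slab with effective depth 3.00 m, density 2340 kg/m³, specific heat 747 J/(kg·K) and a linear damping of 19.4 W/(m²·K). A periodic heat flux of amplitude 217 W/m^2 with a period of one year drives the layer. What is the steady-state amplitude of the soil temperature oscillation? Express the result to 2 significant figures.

11 K

Areal heat capacity C = ρ c_p D = 2340 × 747 × 3.00 = 5.24×10^6 J/(m²·K).
Angular frequency ω = 2π / T = 2π / 3.15×10^7 s = 1.99×10^-7 s⁻¹.
√((Cω)² + λ²) = √((1.04)² + 19.4²) = 19.4 W/(m²·K).
Amplitude A = F₀ / √((Cω)²+λ²) = 217 / 19.4 = 11.2 K.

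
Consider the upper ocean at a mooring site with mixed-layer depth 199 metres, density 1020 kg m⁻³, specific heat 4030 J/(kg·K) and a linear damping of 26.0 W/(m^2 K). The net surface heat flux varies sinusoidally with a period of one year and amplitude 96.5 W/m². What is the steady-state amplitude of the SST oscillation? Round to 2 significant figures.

Areal heat capacity C = ρ c_p D = 1020 × 4030 × 199 = 8.18×10^8 J/(m^2 K).
Angular frequency ω = 2π / T = 2π / 3.15×10^7 s = 1.99×10^-7 s⁻¹.
√((Cω)² + λ²) = √((163)² + 26.0²) = 165 W/(m²·K).
Amplitude A = F₀ / √((Cω)²+λ²) = 96.5 / 165 = 0.585 K.

0.58 K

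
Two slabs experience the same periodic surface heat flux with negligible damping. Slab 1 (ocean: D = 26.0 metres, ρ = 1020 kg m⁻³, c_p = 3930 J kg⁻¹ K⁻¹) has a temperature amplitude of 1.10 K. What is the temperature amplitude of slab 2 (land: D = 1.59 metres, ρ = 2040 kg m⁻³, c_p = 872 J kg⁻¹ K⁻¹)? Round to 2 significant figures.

C_ocean = 1.04×10^8 J/(m²·K); C_land = 2.83×10^6 J/(m²·K).
A ∝ 1/C ⇒ A_land = A_ocean × C_ocean/C_land = 1.10 × 36.8 = 40.5 K.

41 K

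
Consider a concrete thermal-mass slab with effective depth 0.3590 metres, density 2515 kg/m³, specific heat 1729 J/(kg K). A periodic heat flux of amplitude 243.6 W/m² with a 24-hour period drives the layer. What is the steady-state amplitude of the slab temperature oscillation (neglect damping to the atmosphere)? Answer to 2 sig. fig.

2.1 K

Areal heat capacity C = ρ c_p D = 2515 × 1729 × 0.3590 = 1.56×10^6 J/(m^2 K).
Angular frequency ω = 2π / T = 2π / 86400 s = 7.27×10^-5 s⁻¹.
Cω = 1.56×10^6 × 7.27×10^-5 = 114 W/(m²·K).
Amplitude A = F₀ / (Cω) = 243.6 / 114 = 2.15 K.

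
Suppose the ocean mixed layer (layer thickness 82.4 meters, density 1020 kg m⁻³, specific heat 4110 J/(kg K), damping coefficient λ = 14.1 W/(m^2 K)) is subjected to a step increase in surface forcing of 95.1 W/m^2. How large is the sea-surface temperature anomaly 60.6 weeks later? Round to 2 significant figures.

Areal heat capacity C = ρ c_p D = 1020 × 4110 × 82.4 = 3.45×10^8 J/(m^2 K).
τ = C / λ = 3.45×10^8 / 14.1 = 2.45×10^7 s.
Equilibrium anomaly ΔT_eq = F / λ = 95.1 / 14.1 = 6.74 K.
t = 60.6 weeks = 3.67×10^7 s, so t/τ = 1.50.
ΔT(t) = ΔT_eq (1 − e^(−t/τ)) = 6.74 × (1 − e^−1.50) = 5.23 K.

5.2 K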